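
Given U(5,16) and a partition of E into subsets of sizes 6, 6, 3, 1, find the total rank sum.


r(Ai) = min(|Ai|, 5) for each part.
Sum = min(6,5) + min(6,5) + min(3,5) + min(1,5)
    = 5 + 5 + 3 + 1
    = 14.

14


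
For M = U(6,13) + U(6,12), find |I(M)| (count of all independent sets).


For a direct sum, |I(M1+M2)| = |I(M1)| * |I(M2)|.
|I(U(6,13))| = sum C(13,k) for k=0..6 = 4096.
|I(U(6,12))| = sum C(12,k) for k=0..6 = 2510.
Total = 4096 * 2510 = 10280960.

10280960


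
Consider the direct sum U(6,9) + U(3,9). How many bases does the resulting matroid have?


Bases of a direct sum M1 + M2: |B| = |B(M1)| * |B(M2)|.
|B(U(6,9))| = C(9,6) = 84.
|B(U(3,9))| = C(9,3) = 84.
Total bases = 84 * 84 = 7056.

7056


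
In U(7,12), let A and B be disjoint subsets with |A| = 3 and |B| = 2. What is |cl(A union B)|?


|A union B| = 3 + 2 = 5 (disjoint).
In U(7,12), cl(S) = S if |S| < 7, else cl(S) = E.
Since 5 < 7, cl(A union B) = A union B.
|cl(A union B)| = 5.

5


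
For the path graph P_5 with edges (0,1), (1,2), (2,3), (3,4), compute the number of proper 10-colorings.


P(P_5, k) = k * (k-1)^(4).
P(10) = 10 * 9^4 = 10 * 6561 = 65610.

65610


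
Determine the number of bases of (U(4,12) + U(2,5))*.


(M1+M2)* = M1* + M2*.
M1* = U(8,12), bases: C(12,8) = 495.
M2* = U(3,5), bases: C(5,3) = 10.
|B(M*)| = 495 * 10 = 4950.

4950


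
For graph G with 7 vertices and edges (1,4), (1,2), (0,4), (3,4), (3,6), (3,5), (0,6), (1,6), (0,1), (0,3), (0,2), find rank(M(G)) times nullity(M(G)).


r(M) = |V| - c = 7 - 1 = 6.
nullity = |E| - r(M) = 11 - 6 = 5.
Product = 6 * 5 = 30.

30


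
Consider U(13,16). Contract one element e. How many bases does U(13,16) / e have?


Contracting e from U(13,16) gives U(12,15).
Bases of U(12,15) = C(15,12) = 455.

455


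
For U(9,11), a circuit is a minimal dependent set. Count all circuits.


In U(9,11), circuits are the (10)-element subsets.
Any set of 10 elements is dependent, and removing any one element gives
an independent set of size 9, so it is a minimal dependent set.
Number of circuits = C(11,10) = 11! / (10! * 1!) = 11.

11


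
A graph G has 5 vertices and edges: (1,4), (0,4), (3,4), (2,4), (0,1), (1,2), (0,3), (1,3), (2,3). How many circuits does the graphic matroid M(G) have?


A circuit in a graphic matroid = edge set of a simple cycle.
G has 5 vertices and 9 edges.
Enumerating all minimal edge subsets forming cycles...
Total circuits found: 22.

22


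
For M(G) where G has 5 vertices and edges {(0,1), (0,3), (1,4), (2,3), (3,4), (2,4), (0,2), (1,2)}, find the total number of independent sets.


An independent set in a graphic matroid is an acyclic edge subset.
G has 5 vertices and 8 edges.
Enumerate all 2^8 = 256 subsets, checking for acyclicity.
Total independent sets = 134.

134


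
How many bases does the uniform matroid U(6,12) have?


Bases of U(6,12) are all 6-element subsets of the 12-element ground set.
Number of bases = C(12,6).
C(12,6) = 12! / (6! * 6!) = 924.

924


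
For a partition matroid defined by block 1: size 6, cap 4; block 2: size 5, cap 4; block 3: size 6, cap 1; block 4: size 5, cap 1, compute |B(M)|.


A basis picks exactly ci elements from block i.
Number of bases = product of C(|Si|, ci).
= C(6,4) * C(5,4) * C(6,1) * C(5,1)
= 15 * 5 * 6 * 5
= 2250.

2250


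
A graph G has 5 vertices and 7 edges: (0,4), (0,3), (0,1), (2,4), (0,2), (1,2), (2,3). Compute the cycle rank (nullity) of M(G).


Cycle rank (nullity) = |E| - r(M) = |E| - (|V| - c).
|E| = 7, |V| = 5, c = 1.
Nullity = 7 - (5 - 1) = 7 - 4 = 3.

3


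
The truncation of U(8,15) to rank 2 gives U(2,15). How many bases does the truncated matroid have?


Truncating U(8,15) to rank 2 gives U(2,15).
Bases of U(2,15) are all 2-element subsets of 15 elements.
Number of bases = C(15,2) = (15 * 14) / (1 * 2) = 105.

105


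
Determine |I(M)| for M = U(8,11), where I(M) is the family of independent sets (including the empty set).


Independent sets of U(8,11) are all subsets of size <= 8.
Count = C(11,0) + C(11,1) + C(11,2) + C(11,3) + C(11,4) + C(11,5) + C(11,6) + C(11,7) + C(11,8)
     = 1 + 11 + 55 + 165 + 330 + 462 + 462 + 330 + 165
     = 1981.

1981


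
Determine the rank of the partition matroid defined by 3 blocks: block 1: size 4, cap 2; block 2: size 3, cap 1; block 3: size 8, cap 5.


Rank of a partition matroid = sum of min(|Si|, ci) for each block.
= min(4,2) + min(3,1) + min(8,5)
= 2 + 1 + 5
= 8.

8


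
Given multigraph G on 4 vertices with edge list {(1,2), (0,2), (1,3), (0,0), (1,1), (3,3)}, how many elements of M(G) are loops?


In a graphic matroid, a loop is a self-loop edge (u,u) with rank 0.
Examining all 6 edges for self-loops...
Self-loops found: (0,0), (1,1), (3,3)
Number of loops = 3.

3


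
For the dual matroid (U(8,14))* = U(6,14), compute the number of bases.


The dual of U(r,n) is U(n-r, n) = U(6,14).
Bases of U(6,14) are all (6)-element subsets.
|B(M*)| = C(14,6) = 14! / (6! * 8!) = 3003.

3003


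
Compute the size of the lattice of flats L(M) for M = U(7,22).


Flats of U(7,22): every subset of size < 7 is a flat, plus E itself.
Count = C(22,0) + C(22,1) + C(22,2) + C(22,3) + C(22,4) + C(22,5) + C(22,6) + 1
     = 1 + 22 + 231 + 1540 + 7315 + 26334 + 74613 + 1
     = 110057.

110057


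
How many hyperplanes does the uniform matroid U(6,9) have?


Hyperplanes of U(6,9) are flats of rank 5.
In a uniform matroid, these are exactly the (5)-element subsets.
Count = C(9,5) = 126.

126


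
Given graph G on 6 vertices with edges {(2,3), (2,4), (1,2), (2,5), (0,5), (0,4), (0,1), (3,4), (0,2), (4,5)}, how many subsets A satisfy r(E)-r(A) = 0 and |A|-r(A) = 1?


R(x,y) = sum over A in 2^E of x^(r(E)-r(A)) * y^(|A|-r(A)).
G has 6 vertices, 10 edges. r(E) = 5.
Enumerate all 2^10 = 1024 subsets.
Count subsets with r(E)-r(A)=0 and |A|-r(A)=1: 144.

144


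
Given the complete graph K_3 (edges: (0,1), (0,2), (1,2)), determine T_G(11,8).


T(K_3; x,y) = x^2 + x + y.
T(11,8) = 121 + 11 + 8 = 140.

140


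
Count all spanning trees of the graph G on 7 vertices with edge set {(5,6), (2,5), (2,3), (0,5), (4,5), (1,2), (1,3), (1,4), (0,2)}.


By Kirchhoff's matrix tree theorem, the number of spanning trees equals
the determinant of any cofactor of the Laplacian matrix L.
G has 7 vertices and 9 edges.
Computing the (6 x 6) cofactor determinant gives 30.

30


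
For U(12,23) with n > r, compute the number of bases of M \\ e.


Deleting e from U(12,23) gives U(12,22) since n > r.
Bases of U(12,22) = (22 choose 12) = 646646.

646646


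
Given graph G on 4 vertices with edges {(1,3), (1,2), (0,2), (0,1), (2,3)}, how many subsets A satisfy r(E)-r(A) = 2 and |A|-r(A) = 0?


R(x,y) = sum over A in 2^E of x^(r(E)-r(A)) * y^(|A|-r(A)).
G has 4 vertices, 5 edges. r(E) = 3.
Enumerate all 2^5 = 32 subsets.
Count subsets with r(E)-r(A)=2 and |A|-r(A)=0: 5.

5


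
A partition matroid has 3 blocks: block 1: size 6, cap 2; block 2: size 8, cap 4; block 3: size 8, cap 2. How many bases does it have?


A basis picks exactly ci elements from block i.
Number of bases = product of C(|Si|, ci).
= C(6,2) * C(8,4) * C(8,2)
= 15 * 70 * 28
= 29400.

29400


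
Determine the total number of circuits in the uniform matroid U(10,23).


In U(10,23), circuits are the (11)-element subsets.
Any set of 11 elements is dependent, and removing any one element gives
an independent set of size 10, so it is a minimal dependent set.
Number of circuits = C(23,11) = 23! / (11! * 12!) = 1352078.

1352078


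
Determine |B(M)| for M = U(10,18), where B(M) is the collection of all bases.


Bases of U(10,18) are all 10-element subsets of the 18-element ground set.
Number of bases = C(18,10).
C(18,10) = 18! / (10! * 8!) = 43758.

43758


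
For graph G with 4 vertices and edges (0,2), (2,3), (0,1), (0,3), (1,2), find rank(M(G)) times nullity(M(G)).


r(M) = |V| - c = 4 - 1 = 3.
nullity = |E| - r(M) = 5 - 3 = 2.
Product = 3 * 2 = 6.

6


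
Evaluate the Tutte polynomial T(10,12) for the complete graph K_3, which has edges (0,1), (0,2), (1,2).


T(K_3; x,y) = x^2 + x + y.
T(10,12) = 100 + 10 + 12 = 122.

122


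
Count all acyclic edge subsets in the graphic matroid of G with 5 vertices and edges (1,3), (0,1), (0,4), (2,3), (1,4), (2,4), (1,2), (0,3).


An independent set in a graphic matroid is an acyclic edge subset.
G has 5 vertices and 8 edges.
Enumerate all 2^8 = 256 subsets, checking for acyclicity.
Total independent sets = 134.

134


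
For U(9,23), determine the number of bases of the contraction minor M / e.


Contracting e from U(9,23) gives U(8,22).
Bases of U(8,22) = C(22,8) = 22! / (8! * 14!) = 319770.

319770


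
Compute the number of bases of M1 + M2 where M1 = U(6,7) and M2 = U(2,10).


Bases of a direct sum M1 + M2: |B| = |B(M1)| * |B(M2)|.
|B(U(6,7))| = C(7,6) = 7.
|B(U(2,10))| = C(10,2) = 45.
Total bases = 7 * 45 = 315.

315


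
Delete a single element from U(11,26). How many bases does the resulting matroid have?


Deleting e from U(11,26) gives U(11,25) since n > r.
Bases of U(11,25) = C(25,11) = 25! / (11! * 14!) = 4457400.

4457400


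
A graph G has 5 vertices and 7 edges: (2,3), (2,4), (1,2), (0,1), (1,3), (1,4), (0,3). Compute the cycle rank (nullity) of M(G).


Cycle rank (nullity) = |E| - r(M) = |E| - (|V| - c).
|E| = 7, |V| = 5, c = 1.
Nullity = 7 - (5 - 1) = 7 - 4 = 3.

3


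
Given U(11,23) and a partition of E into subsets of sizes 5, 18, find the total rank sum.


r(Ai) = min(|Ai|, 11) for each part.
Sum = min(5,11) + min(18,11)
    = 5 + 11
    = 16.

16


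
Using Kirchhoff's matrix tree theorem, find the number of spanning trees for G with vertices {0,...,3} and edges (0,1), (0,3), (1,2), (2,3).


By Kirchhoff's matrix tree theorem, the number of spanning trees equals
the determinant of any cofactor of the Laplacian matrix L.
G has 4 vertices and 4 edges.
Computing the (3 x 3) cofactor determinant gives 4.

4


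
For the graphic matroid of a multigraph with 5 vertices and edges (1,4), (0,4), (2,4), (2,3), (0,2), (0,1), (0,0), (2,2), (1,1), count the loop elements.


In a graphic matroid, a loop is a self-loop edge (u,u) with rank 0.
Examining all 9 edges for self-loops...
Self-loops found: (0,0), (2,2), (1,1)
Number of loops = 3.

3


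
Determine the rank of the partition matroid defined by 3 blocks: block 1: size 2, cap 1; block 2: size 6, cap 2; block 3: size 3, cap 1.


Rank of a partition matroid = sum of min(|Si|, ci) for each block.
= min(2,1) + min(6,2) + min(3,1)
= 1 + 2 + 1
= 4.

4


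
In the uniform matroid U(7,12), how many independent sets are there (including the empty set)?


Independent sets of U(7,12) are all subsets of size <= 7.
Count = C(12,0) + C(12,1) + C(12,2) + C(12,3) + C(12,4) + C(12,5) + C(12,6) + C(12,7)
     = 1 + 12 + 66 + 220 + 495 + 792 + 924 + 792
     = 3302.

3302


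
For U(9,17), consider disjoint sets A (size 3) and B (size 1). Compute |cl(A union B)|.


|A union B| = 3 + 1 = 4 (disjoint).
In U(9,17), cl(S) = S if |S| < 9, else cl(S) = E.
Since 4 < 9, cl(A union B) = A union B.
|cl(A union B)| = 4.

4


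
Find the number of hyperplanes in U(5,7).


Hyperplanes of U(5,7) are flats of rank 4.
In a uniform matroid, these are exactly the (4)-element subsets.
Count = C(7,4) = (7 * 6 * 5 * 4) / (1 * 2 * 3 * 4) = 35.

35


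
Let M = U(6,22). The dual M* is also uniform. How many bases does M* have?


The dual of U(r,n) is U(n-r, n) = U(16,22).
Bases of U(16,22) are all (16)-element subsets.
|B(M*)| = C(22,16) = 22! / (16! * 6!) = 74613.

74613


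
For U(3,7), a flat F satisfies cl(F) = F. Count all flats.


Flats of U(3,7): every subset of size < 3 is a flat, plus E itself.
Count = C(7,0) + C(7,1) + C(7,2) + 1
     = 1 + 7 + 21 + 1
     = 30.

30


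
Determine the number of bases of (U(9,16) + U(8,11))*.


(M1+M2)* = M1* + M2*.
M1* = U(7,16), bases: C(16,7) = 11440.
M2* = U(3,11), bases: C(11,3) = 165.
|B(M*)| = 11440 * 165 = 1887600.

1887600


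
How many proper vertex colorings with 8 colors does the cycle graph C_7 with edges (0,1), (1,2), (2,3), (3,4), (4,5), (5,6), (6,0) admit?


P(C_7, k) = (k-1)^7 + (-1)^7*(k-1).
P(8) = (7)^7 - 7
= 823543 - 7 = 823536.

823536


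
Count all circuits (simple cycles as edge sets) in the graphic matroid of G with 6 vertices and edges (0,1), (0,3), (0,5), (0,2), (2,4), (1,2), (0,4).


A circuit in a graphic matroid = edge set of a simple cycle.
G has 6 vertices and 7 edges.
Enumerating all minimal edge subsets forming cycles...
Total circuits found: 3.

3


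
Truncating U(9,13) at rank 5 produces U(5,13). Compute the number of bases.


Truncating U(9,13) to rank 5 gives U(5,13).
Bases of U(5,13) are all 5-element subsets of 13 elements.
Number of bases = C(13,5) = 1287.

1287


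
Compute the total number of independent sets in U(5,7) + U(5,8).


For a direct sum, |I(M1+M2)| = |I(M1)| * |I(M2)|.
|I(U(5,7))| = sum C(7,k) for k=0..5 = 120.
|I(U(5,8))| = sum C(8,k) for k=0..5 = 219.
Total = 120 * 219 = 26280.

26280


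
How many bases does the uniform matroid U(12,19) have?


Bases of U(12,19) are all 12-element subsets of the 19-element ground set.
Number of bases = C(19,12).
(19 choose 12) = 50388.

50388


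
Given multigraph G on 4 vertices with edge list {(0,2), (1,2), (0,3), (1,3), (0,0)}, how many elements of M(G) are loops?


In a graphic matroid, a loop is a self-loop edge (u,u) with rank 0.
Examining all 5 edges for self-loops...
Self-loops found: (0,0)
Number of loops = 1.

1


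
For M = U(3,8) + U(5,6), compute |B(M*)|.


(M1+M2)* = M1* + M2*.
M1* = U(5,8), bases: C(8,5) = 56.
M2* = U(1,6), bases: C(6,1) = 6.
|B(M*)| = 56 * 6 = 336.

336


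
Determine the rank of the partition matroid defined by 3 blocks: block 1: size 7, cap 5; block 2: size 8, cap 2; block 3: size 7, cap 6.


Rank of a partition matroid = sum of min(|Si|, ci) for each block.
= min(7,5) + min(8,2) + min(7,6)
= 5 + 2 + 6
= 13.

13


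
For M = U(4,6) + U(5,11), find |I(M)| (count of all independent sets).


For a direct sum, |I(M1+M2)| = |I(M1)| * |I(M2)|.
|I(U(4,6))| = sum C(6,k) for k=0..4 = 57.
|I(U(5,11))| = sum C(11,k) for k=0..5 = 1024.
Total = 57 * 1024 = 58368.

58368


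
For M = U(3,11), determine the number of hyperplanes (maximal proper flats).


Hyperplanes of U(3,11) are flats of rank 2.
In a uniform matroid, these are exactly the (2)-element subsets.
Count = C(11,2) = (11 * 10) / (1 * 2) = 55.

55


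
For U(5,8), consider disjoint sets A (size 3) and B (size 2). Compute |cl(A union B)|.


|A union B| = 3 + 2 = 5 (disjoint).
In U(5,8), cl(S) = S if |S| < 5, else cl(S) = E.
Since 5 >= 5, cl(A union B) = E.
|cl(A union B)| = 8.

8


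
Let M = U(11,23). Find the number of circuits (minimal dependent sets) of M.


In U(11,23), circuits are the (12)-element subsets.
Any set of 12 elements is dependent, and removing any one element gives
an independent set of size 11, so it is a minimal dependent set.
Number of circuits = (23 choose 12) = 1352078.

1352078


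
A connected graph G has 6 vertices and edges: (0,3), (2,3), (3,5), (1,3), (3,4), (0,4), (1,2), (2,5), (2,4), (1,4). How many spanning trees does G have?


By Kirchhoff's matrix tree theorem, the number of spanning trees equals
the determinant of any cofactor of the Laplacian matrix L.
G has 6 vertices and 10 edges.
Computing the (5 x 5) cofactor determinant gives 99.

99


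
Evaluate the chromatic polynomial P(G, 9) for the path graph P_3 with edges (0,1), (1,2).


P(P_3, k) = k * (k-1)^(2).
P(9) = 9 * 8^2 = 9 * 64 = 576.

576


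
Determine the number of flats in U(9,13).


Flats of U(9,13): every subset of size < 9 is a flat, plus E itself.
Count = (13 choose 0) + (13 choose 1) + (13 choose 2) + (13 choose 3) + (13 choose 4) + (13 choose 5) + (13 choose 6) + (13 choose 7) + (13 choose 8) + 1
     = 1 + 13 + 78 + 286 + 715 + 1287 + 1716 + 1716 + 1287 + 1
     = 7100.

7100


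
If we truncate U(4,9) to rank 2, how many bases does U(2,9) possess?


Truncating U(4,9) to rank 2 gives U(2,9).
Bases of U(2,9) are all 2-element subsets of 9 elements.
Number of bases = (9 choose 2) = 36.

36


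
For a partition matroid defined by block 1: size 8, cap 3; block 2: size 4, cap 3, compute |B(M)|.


A basis picks exactly ci elements from block i.
Number of bases = product of C(|Si|, ci).
= C(8,3) * C(4,3)
= 56 * 4
= 224.

224


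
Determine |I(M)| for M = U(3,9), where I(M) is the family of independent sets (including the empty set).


Independent sets of U(3,9) are all subsets of size <= 3.
Count = (9 choose 0) + (9 choose 1) + (9 choose 2) + (9 choose 3)
     = 1 + 9 + 36 + 84
     = 130.

130


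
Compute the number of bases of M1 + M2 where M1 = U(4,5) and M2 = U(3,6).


Bases of a direct sum M1 + M2: |B| = |B(M1)| * |B(M2)|.
|B(U(4,5))| = C(5,4) = 5.
|B(U(3,6))| = C(6,3) = 20.
Total bases = 5 * 20 = 100.

100


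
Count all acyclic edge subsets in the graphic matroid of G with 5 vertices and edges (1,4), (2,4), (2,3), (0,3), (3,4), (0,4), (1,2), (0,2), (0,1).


An independent set in a graphic matroid is an acyclic edge subset.
G has 5 vertices and 9 edges.
Enumerate all 2^9 = 512 subsets, checking for acyclicity.
Total independent sets = 198.

198


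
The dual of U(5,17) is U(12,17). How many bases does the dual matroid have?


The dual of U(r,n) is U(n-r, n) = U(12,17).
Bases of U(12,17) are all (12)-element subsets.
|B(M*)| = C(17,12) = 17! / (12! * 5!) = 6188.

6188


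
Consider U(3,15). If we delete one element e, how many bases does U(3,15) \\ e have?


Deleting e from U(3,15) gives U(3,14) since n > r.
Bases of U(3,14) = (14 choose 3) = 364.

364


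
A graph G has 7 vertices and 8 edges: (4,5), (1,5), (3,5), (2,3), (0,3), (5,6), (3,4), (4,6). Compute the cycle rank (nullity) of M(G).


Cycle rank (nullity) = |E| - r(M) = |E| - (|V| - c).
|E| = 8, |V| = 7, c = 1.
Nullity = 8 - (7 - 1) = 8 - 6 = 2.

2


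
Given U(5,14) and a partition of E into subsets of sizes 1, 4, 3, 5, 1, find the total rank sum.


r(Ai) = min(|Ai|, 5) for each part.
Sum = min(1,5) + min(4,5) + min(3,5) + min(5,5) + min(1,5)
    = 1 + 4 + 3 + 5 + 1
    = 14.

14


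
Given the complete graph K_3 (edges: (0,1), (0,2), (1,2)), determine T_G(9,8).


T(K_3; x,y) = x^2 + x + y.
T(9,8) = 81 + 9 + 8 = 98.

98


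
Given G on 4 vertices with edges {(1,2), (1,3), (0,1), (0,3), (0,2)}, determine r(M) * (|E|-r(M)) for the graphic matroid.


r(M) = |V| - c = 4 - 1 = 3.
nullity = |E| - r(M) = 5 - 3 = 2.
Product = 3 * 2 = 6.

6


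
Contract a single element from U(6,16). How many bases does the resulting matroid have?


Contracting e from U(6,16) gives U(5,15).
Bases of U(5,15) = C(15,5) = 15! / (5! * 10!) = 3003.

3003


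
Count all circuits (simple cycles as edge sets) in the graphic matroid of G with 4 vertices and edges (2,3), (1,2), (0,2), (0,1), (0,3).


A circuit in a graphic matroid = edge set of a simple cycle.
G has 4 vertices and 5 edges.
Enumerating all minimal edge subsets forming cycles...
Total circuits found: 3.

3


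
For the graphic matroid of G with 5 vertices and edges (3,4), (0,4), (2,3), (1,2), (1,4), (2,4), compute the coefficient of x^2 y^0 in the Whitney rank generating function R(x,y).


R(x,y) = sum over A in 2^E of x^(r(E)-r(A)) * y^(|A|-r(A)).
G has 5 vertices, 6 edges. r(E) = 4.
Enumerate all 2^6 = 64 subsets.
Count subsets with r(E)-r(A)=2 and |A|-r(A)=0: 15.

15


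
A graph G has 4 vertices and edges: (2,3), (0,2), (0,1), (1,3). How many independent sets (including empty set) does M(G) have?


An independent set in a graphic matroid is an acyclic edge subset.
G has 4 vertices and 4 edges.
Enumerate all 2^4 = 16 subsets, checking for acyclicity.
Total independent sets = 15.

15


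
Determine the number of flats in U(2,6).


Flats of U(2,6): every subset of size < 2 is a flat, plus E itself.
Count = (6 choose 0) + (6 choose 1) + 1
     = 1 + 6 + 1
     = 8.

8


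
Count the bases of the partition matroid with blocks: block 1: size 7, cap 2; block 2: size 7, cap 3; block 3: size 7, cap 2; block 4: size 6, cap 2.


A basis picks exactly ci elements from block i.
Number of bases = product of C(|Si|, ci).
= C(7,2) * C(7,3) * C(7,2) * C(6,2)
= 21 * 35 * 21 * 15
= 231525.

231525


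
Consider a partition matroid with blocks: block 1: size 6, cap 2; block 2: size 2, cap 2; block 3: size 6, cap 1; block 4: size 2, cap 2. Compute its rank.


Rank of a partition matroid = sum of min(|Si|, ci) for each block.
= min(6,2) + min(2,2) + min(6,1) + min(2,2)
= 2 + 2 + 1 + 2
= 7.

7


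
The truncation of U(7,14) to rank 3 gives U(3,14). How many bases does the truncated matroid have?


Truncating U(7,14) to rank 3 gives U(3,14).
Bases of U(3,14) are all 3-element subsets of 14 elements.
Number of bases = C(14,3) = (14 * 13 * 12) / (1 * 2 * 3) = 364.

364


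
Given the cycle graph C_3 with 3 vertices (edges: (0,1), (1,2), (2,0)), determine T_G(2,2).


T(C_3; x,y) = x + x^2 + ... + x^(2) + y.
T(2,2) = 2^1 + 2^2 + 2
= 2 + 4 + 2
= 8.

8


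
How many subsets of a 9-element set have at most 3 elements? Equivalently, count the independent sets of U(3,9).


Independent sets of U(3,9) are all subsets of size <= 3.
Count = C(9,0) + C(9,1) + C(9,2) + C(9,3)
     = 1 + 9 + 36 + 84
     = 130.

130


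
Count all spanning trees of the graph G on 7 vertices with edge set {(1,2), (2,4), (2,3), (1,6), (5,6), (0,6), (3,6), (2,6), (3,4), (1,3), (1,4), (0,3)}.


By Kirchhoff's matrix tree theorem, the number of spanning trees equals
the determinant of any cofactor of the Laplacian matrix L.
G has 7 vertices and 12 edges.
Computing the (6 x 6) cofactor determinant gives 185.

185


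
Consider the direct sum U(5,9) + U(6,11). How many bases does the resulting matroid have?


Bases of a direct sum M1 + M2: |B| = |B(M1)| * |B(M2)|.
|B(U(5,9))| = C(9,5) = 126.
|B(U(6,11))| = C(11,6) = 462.
Total bases = 126 * 462 = 58212.

58212


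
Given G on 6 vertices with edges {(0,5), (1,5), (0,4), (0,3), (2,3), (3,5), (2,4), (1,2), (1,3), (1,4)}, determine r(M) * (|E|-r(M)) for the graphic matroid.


r(M) = |V| - c = 6 - 1 = 5.
nullity = |E| - r(M) = 10 - 5 = 5.
Product = 5 * 5 = 25.

25


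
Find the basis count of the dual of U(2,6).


The dual of U(r,n) is U(n-r, n) = U(4,6).
Bases of U(4,6) are all (4)-element subsets.
|B(M*)| = (6 choose 4) = 15.

15


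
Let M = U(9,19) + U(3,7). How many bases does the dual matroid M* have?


(M1+M2)* = M1* + M2*.
M1* = U(10,19), bases: C(19,10) = 92378.
M2* = U(4,7), bases: C(7,4) = 35.
|B(M*)| = 92378 * 35 = 3233230.

3233230


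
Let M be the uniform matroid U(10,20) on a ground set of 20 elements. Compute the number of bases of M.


Bases of U(10,20) are all 10-element subsets of the 20-element ground set.
Number of bases = C(20,10).
C(20,10) = 184756.

184756


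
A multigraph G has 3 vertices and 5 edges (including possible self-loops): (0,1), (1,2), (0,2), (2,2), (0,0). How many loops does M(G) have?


In a graphic matroid, a loop is a self-loop edge (u,u) with rank 0.
Examining all 5 edges for self-loops...
Self-loops found: (2,2), (0,0)
Number of loops = 2.

2


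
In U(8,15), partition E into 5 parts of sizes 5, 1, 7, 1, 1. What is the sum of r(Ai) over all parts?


r(Ai) = min(|Ai|, 8) for each part.
Sum = min(5,8) + min(1,8) + min(7,8) + min(1,8) + min(1,8)
    = 5 + 1 + 7 + 1 + 1
    = 15.

15


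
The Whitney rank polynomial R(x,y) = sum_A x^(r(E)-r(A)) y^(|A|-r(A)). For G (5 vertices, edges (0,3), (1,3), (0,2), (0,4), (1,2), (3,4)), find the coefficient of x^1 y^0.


R(x,y) = sum over A in 2^E of x^(r(E)-r(A)) * y^(|A|-r(A)).
G has 5 vertices, 6 edges. r(E) = 4.
Enumerate all 2^6 = 64 subsets.
Count subsets with r(E)-r(A)=1 and |A|-r(A)=0: 19.

19


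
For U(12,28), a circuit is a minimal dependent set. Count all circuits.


In U(12,28), circuits are the (13)-element subsets.
Any set of 13 elements is dependent, and removing any one element gives
an independent set of size 12, so it is a minimal dependent set.
Number of circuits = (28 choose 13) = 37442160.

37442160


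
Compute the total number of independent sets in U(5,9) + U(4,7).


For a direct sum, |I(M1+M2)| = |I(M1)| * |I(M2)|.
|I(U(5,9))| = sum C(9,k) for k=0..5 = 382.
|I(U(4,7))| = sum C(7,k) for k=0..4 = 99.
Total = 382 * 99 = 37818.

37818


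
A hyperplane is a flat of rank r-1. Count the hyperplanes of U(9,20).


Hyperplanes of U(9,20) are flats of rank 8.
In a uniform matroid, these are exactly the (8)-element subsets.
Count = C(20,8) = 20! / (8! * 12!) = 125970.

125970


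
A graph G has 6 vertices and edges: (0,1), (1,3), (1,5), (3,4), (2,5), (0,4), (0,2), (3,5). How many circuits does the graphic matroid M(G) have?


A circuit in a graphic matroid = edge set of a simple cycle.
G has 6 vertices and 8 edges.
Enumerating all minimal edge subsets forming cycles...
Total circuits found: 7.

7


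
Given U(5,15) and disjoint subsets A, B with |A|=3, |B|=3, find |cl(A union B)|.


|A union B| = 3 + 3 = 6 (disjoint).
In U(5,15), cl(S) = S if |S| < 5, else cl(S) = E.
Since 6 >= 5, cl(A union B) = E.
|cl(A union B)| = 15.

15


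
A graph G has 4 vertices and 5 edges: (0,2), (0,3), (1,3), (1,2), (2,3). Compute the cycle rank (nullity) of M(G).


Cycle rank (nullity) = |E| - r(M) = |E| - (|V| - c).
|E| = 5, |V| = 4, c = 1.
Nullity = 5 - (4 - 1) = 5 - 3 = 2.

2


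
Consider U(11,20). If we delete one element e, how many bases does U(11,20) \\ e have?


Deleting e from U(11,20) gives U(11,19) since n > r.
Bases of U(11,19) = C(19,11) = 19! / (11! * 8!) = 75582.

75582


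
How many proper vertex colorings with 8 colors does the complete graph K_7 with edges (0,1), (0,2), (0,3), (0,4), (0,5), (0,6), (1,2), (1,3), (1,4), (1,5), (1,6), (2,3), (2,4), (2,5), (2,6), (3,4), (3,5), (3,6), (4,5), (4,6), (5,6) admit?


P(K_7, k) = k(k-1)(k-2)...(k-6).
P(8) = (8) * (7) * (6) * (5) * (4) * (3) * (2) = 40320.

40320


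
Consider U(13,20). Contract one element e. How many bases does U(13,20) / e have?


Contracting e from U(13,20) gives U(12,19).
Bases of U(12,19) = (19 choose 12) = 50388.

50388


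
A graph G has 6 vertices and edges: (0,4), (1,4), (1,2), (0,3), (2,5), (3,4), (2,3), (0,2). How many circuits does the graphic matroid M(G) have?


A circuit in a graphic matroid = edge set of a simple cycle.
G has 6 vertices and 8 edges.
Enumerating all minimal edge subsets forming cycles...
Total circuits found: 7.

7


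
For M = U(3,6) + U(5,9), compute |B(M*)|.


(M1+M2)* = M1* + M2*.
M1* = U(3,6), bases: C(6,3) = 20.
M2* = U(4,9), bases: C(9,4) = 126.
|B(M*)| = 20 * 126 = 2520.

2520


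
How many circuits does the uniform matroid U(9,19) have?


In U(9,19), circuits are the (10)-element subsets.
Any set of 10 elements is dependent, and removing any one element gives
an independent set of size 9, so it is a minimal dependent set.
Number of circuits = C(19,10) = 19! / (10! * 9!) = 92378.

92378


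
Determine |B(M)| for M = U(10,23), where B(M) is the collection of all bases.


Bases of U(10,23) are all 10-element subsets of the 23-element ground set.
Number of bases = C(23,10).
C(23,10) = 1144066.

1144066


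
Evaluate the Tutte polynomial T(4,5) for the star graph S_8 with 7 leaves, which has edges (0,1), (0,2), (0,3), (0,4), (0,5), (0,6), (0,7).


A star on 8 vertices is a tree with 7 edges.
T(x,y) = x^(7) for any tree.
T(4,5) = 4^7 = 16384.

16384


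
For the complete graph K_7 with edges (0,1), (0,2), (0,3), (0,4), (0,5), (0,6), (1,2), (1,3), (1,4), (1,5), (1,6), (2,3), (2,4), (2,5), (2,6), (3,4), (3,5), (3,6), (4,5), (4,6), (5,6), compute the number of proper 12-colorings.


P(K_7, k) = k(k-1)(k-2)...(k-6).
P(12) = (12) * (11) * (10) * (9) * (8) * (7) * (6) = 3991680.

3991680


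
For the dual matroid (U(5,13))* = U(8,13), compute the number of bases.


The dual of U(r,n) is U(n-r, n) = U(8,13).
Bases of U(8,13) are all (8)-element subsets.
|B(M*)| = C(13,8) = 13! / (8! * 5!) = 1287.

1287


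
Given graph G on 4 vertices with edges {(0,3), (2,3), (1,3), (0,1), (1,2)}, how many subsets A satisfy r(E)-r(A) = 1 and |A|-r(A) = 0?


R(x,y) = sum over A in 2^E of x^(r(E)-r(A)) * y^(|A|-r(A)).
G has 4 vertices, 5 edges. r(E) = 3.
Enumerate all 2^5 = 32 subsets.
Count subsets with r(E)-r(A)=1 and |A|-r(A)=0: 10.

10


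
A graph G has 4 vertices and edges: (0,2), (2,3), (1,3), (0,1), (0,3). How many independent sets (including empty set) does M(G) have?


An independent set in a graphic matroid is an acyclic edge subset.
G has 4 vertices and 5 edges.
Enumerate all 2^5 = 32 subsets, checking for acyclicity.
Total independent sets = 24.

24


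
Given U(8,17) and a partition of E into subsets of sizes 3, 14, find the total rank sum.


r(Ai) = min(|Ai|, 8) for each part.
Sum = min(3,8) + min(14,8)
    = 3 + 8
    = 11.

11


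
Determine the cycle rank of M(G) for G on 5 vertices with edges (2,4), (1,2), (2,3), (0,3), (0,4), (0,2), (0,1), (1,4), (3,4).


Cycle rank (nullity) = |E| - r(M) = |E| - (|V| - c).
|E| = 9, |V| = 5, c = 1.
Nullity = 9 - (5 - 1) = 9 - 4 = 5.

5


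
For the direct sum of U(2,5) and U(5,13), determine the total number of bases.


Bases of a direct sum M1 + M2: |B| = |B(M1)| * |B(M2)|.
|B(U(2,5))| = C(5,2) = 10.
|B(U(5,13))| = C(13,5) = 1287.
Total bases = 10 * 1287 = 12870.

12870


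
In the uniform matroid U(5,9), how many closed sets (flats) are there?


Flats of U(5,9): every subset of size < 5 is a flat, plus E itself.
Count = (9 choose 0) + (9 choose 1) + (9 choose 2) + (9 choose 3) + (9 choose 4) + 1
     = 1 + 9 + 36 + 84 + 126 + 1
     = 257.

257


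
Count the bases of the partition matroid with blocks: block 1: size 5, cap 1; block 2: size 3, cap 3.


A basis picks exactly ci elements from block i.
Number of bases = product of C(|Si|, ci).
= C(5,1) * C(3,3)
= 5 * 1
= 5.

5


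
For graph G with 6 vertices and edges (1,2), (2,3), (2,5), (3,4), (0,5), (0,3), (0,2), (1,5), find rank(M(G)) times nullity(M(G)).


r(M) = |V| - c = 6 - 1 = 5.
nullity = |E| - r(M) = 8 - 5 = 3.
Product = 5 * 3 = 15.

15


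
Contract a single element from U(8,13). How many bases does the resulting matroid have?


Contracting e from U(8,13) gives U(7,12).
Bases of U(7,12) = (12 choose 7) = 792.

792


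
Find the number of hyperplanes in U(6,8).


Hyperplanes of U(6,8) are flats of rank 5.
In a uniform matroid, these are exactly the (5)-element subsets.
Count = C(8,5) = 8! / (5! * 3!) = 56.

56


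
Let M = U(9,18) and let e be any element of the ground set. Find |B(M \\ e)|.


Deleting e from U(9,18) gives U(9,17) since n > r.
Bases of U(9,17) = C(17,9) = 17! / (9! * 8!) = 24310.

24310


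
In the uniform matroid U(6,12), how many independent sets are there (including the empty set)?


Independent sets of U(6,12) are all subsets of size <= 6.
Count = C(12,0) + C(12,1) + C(12,2) + C(12,3) + C(12,4) + C(12,5) + C(12,6)
     = 1 + 12 + 66 + 220 + 495 + 792 + 924
     = 2510.

2510


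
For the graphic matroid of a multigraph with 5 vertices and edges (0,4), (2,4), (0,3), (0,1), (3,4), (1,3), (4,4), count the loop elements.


In a graphic matroid, a loop is a self-loop edge (u,u) with rank 0.
Examining all 7 edges for self-loops...
Self-loops found: (4,4)
Number of loops = 1.

1


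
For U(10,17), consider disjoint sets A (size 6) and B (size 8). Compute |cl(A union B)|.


|A union B| = 6 + 8 = 14 (disjoint).
In U(10,17), cl(S) = S if |S| < 10, else cl(S) = E.
Since 14 >= 10, cl(A union B) = E.
|cl(A union B)| = 17.

17


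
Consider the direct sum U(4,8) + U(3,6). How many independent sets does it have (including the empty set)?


For a direct sum, |I(M1+M2)| = |I(M1)| * |I(M2)|.
|I(U(4,8))| = sum C(8,k) for k=0..4 = 163.
|I(U(3,6))| = sum C(6,k) for k=0..3 = 42.
Total = 163 * 42 = 6846.

6846


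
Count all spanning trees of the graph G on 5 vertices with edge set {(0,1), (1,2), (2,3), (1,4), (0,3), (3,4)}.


By Kirchhoff's matrix tree theorem, the number of spanning trees equals
the determinant of any cofactor of the Laplacian matrix L.
G has 5 vertices and 6 edges.
Computing the (4 x 4) cofactor determinant gives 12.

12


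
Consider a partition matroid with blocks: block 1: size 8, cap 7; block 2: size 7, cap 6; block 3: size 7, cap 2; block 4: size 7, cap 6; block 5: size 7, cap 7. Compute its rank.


Rank of a partition matroid = sum of min(|Si|, ci) for each block.
= min(8,7) + min(7,6) + min(7,2) + min(7,6) + min(7,7)
= 7 + 6 + 2 + 6 + 7
= 28.

28


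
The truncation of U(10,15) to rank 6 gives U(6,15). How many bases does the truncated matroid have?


Truncating U(10,15) to rank 6 gives U(6,15).
Bases of U(6,15) are all 6-element subsets of 15 elements.
Number of bases = (15 choose 6) = 5005.

5005


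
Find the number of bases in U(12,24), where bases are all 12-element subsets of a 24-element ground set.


Bases of U(12,24) are all 12-element subsets of the 24-element ground set.
Number of bases = C(24,12).
C(24,12) = 24! / (12! * 12!) = 2704156.

2704156


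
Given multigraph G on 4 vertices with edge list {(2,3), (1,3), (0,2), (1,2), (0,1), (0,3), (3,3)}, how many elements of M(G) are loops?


In a graphic matroid, a loop is a self-loop edge (u,u) with rank 0.
Examining all 7 edges for self-loops...
Self-loops found: (3,3)
Number of loops = 1.

1


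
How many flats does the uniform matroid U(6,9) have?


Flats of U(6,9): every subset of size < 6 is a flat, plus E itself.
Count = (9 choose 0) + (9 choose 1) + (9 choose 2) + (9 choose 3) + (9 choose 4) + (9 choose 5) + 1
     = 1 + 9 + 36 + 84 + 126 + 126 + 1
     = 383.

383


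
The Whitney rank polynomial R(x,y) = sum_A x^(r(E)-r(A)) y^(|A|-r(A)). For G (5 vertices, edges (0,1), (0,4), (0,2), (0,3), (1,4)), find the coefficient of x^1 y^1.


R(x,y) = sum over A in 2^E of x^(r(E)-r(A)) * y^(|A|-r(A)).
G has 5 vertices, 5 edges. r(E) = 4.
Enumerate all 2^5 = 32 subsets.
Count subsets with r(E)-r(A)=1 and |A|-r(A)=1: 2.

2


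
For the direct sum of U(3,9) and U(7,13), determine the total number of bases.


Bases of a direct sum M1 + M2: |B| = |B(M1)| * |B(M2)|.
|B(U(3,9))| = C(9,3) = 84.
|B(U(7,13))| = C(13,7) = 1716.
Total bases = 84 * 1716 = 144144.

144144


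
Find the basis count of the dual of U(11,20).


The dual of U(r,n) is U(n-r, n) = U(9,20).
Bases of U(9,20) are all (9)-element subsets.
|B(M*)| = (20 choose 9) = 167960.

167960


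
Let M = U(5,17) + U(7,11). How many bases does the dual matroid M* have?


(M1+M2)* = M1* + M2*.
M1* = U(12,17), bases: C(17,12) = 6188.
M2* = U(4,11), bases: C(11,4) = 330.
|B(M*)| = 6188 * 330 = 2042040.

2042040


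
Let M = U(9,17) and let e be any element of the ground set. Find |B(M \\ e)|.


Deleting e from U(9,17) gives U(9,16) since n > r.
Bases of U(9,16) = C(16,9) = 16! / (9! * 7!) = 11440.

11440


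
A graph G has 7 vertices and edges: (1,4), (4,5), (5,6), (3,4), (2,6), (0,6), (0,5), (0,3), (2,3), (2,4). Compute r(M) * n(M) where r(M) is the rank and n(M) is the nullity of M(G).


r(M) = |V| - c = 7 - 1 = 6.
nullity = |E| - r(M) = 10 - 6 = 4.
Product = 6 * 4 = 24.

24


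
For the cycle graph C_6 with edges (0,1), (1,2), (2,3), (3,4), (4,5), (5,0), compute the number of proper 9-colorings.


P(C_6, k) = (k-1)^6 + (-1)^6*(k-1).
P(9) = (8)^6 + 8
= 262144 + 8 = 262152.

262152


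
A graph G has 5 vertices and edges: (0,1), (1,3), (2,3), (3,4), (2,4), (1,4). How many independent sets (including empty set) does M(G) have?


An independent set in a graphic matroid is an acyclic edge subset.
G has 5 vertices and 6 edges.
Enumerate all 2^6 = 64 subsets, checking for acyclicity.
Total independent sets = 48.

48


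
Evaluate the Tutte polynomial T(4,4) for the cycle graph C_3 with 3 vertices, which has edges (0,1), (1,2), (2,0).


T(C_3; x,y) = x + x^2 + ... + x^(2) + y.
T(4,4) = 4^1 + 4^2 + 4
= 4 + 16 + 4
= 24.

24


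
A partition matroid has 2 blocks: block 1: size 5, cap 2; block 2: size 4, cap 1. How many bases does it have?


A basis picks exactly ci elements from block i.
Number of bases = product of C(|Si|, ci).
= C(5,2) * C(4,1)
= 10 * 4
= 40.

40


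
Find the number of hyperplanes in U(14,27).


Hyperplanes of U(14,27) are flats of rank 13.
In a uniform matroid, these are exactly the (13)-element subsets.
Count = (27 choose 13) = 20058300.

20058300


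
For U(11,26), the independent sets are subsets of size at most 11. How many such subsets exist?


Independent sets of U(11,26) are all subsets of size <= 11.
Count = C(26,0) + C(26,1) + C(26,2) + C(26,3) + C(26,4) + C(26,5) + C(26,6) + C(26,7) + C(26,8) + C(26,9) + C(26,10) + C(26,11)
     = 1 + 26 + 325 + 2600 + 14950 + 65780 + 230230 + 657800 + 1562275 + 3124550 + 5311735 + 7726160
     = 18696432.

18696432


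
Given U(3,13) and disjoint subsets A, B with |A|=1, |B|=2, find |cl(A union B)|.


|A union B| = 1 + 2 = 3 (disjoint).
In U(3,13), cl(S) = S if |S| < 3, else cl(S) = E.
Since 3 >= 3, cl(A union B) = E.
|cl(A union B)| = 13.

13


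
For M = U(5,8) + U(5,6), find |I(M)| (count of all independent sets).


For a direct sum, |I(M1+M2)| = |I(M1)| * |I(M2)|.
|I(U(5,8))| = sum C(8,k) for k=0..5 = 219.
|I(U(5,6))| = sum C(6,k) for k=0..5 = 63.
Total = 219 * 63 = 13797.

13797


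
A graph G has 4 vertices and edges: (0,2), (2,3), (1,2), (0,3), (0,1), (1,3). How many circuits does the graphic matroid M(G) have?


A circuit in a graphic matroid = edge set of a simple cycle.
G has 4 vertices and 6 edges.
Enumerating all minimal edge subsets forming cycles...
Total circuits found: 7.

7


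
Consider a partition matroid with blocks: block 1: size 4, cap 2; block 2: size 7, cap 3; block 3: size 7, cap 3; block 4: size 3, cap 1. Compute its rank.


Rank of a partition matroid = sum of min(|Si|, ci) for each block.
= min(4,2) + min(7,3) + min(7,3) + min(3,1)
= 2 + 3 + 3 + 1
= 9.

9


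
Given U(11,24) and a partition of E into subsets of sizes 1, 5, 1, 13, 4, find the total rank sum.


r(Ai) = min(|Ai|, 11) for each part.
Sum = min(1,11) + min(5,11) + min(1,11) + min(13,11) + min(4,11)
    = 1 + 5 + 1 + 11 + 4
    = 22.

22


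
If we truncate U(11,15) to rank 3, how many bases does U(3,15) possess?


Truncating U(11,15) to rank 3 gives U(3,15).
Bases of U(3,15) are all 3-element subsets of 15 elements.
Number of bases = C(15,3) = (15 * 14 * 13) / (1 * 2 * 3) = 455.

455


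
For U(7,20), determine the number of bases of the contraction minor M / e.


Contracting e from U(7,20) gives U(6,19).
Bases of U(6,19) = (19 choose 6) = 27132.

27132


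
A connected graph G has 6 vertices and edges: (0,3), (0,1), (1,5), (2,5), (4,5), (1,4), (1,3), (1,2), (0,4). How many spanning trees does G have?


By Kirchhoff's matrix tree theorem, the number of spanning trees equals
the determinant of any cofactor of the Laplacian matrix L.
G has 6 vertices and 9 edges.
Computing the (5 x 5) cofactor determinant gives 55.

55


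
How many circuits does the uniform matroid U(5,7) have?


In U(5,7), circuits are the (6)-element subsets.
Any set of 6 elements is dependent, and removing any one element gives
an independent set of size 5, so it is a minimal dependent set.
Number of circuits = C(7,6) = 7! / (6! * 1!) = 7.

7


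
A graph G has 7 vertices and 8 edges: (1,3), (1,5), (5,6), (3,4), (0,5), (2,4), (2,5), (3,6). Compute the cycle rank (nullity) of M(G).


Cycle rank (nullity) = |E| - r(M) = |E| - (|V| - c).
|E| = 8, |V| = 7, c = 1.
Nullity = 8 - (7 - 1) = 8 - 6 = 2.

2


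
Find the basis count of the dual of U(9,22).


The dual of U(r,n) is U(n-r, n) = U(13,22).
Bases of U(13,22) are all (13)-element subsets.
|B(M*)| = C(22,13) = 497420.

497420
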